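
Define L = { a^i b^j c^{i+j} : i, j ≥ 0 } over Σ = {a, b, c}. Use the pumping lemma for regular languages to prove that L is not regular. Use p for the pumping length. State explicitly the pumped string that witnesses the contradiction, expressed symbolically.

a^{p+k} b^p c^{2p}

Assume L is regular; let p be its pumping constant.
Take w = a^p b^p c^{2p} ∈ L (with i=j=p, i+j=2p), |w| = 4p ≥ p.
Write w = xyz as guaranteed by the lemma, with |xy| ≤ p and y is nonempty.
Since the first p symbols of w are all a's and |xy| ≤ p, y lies entirely in the leading a-block: y = a^k for some k with 1 ≤ k ≤ p.
Consider xy^2z = a^{p+k} b^p c^{2p}. Now the a- and b-counts sum to 2p+k, but the c-count is 2p ≠ 2p+k. So xy^2z ∉ L.
This contradicts the pumping lemma, so L is not regular.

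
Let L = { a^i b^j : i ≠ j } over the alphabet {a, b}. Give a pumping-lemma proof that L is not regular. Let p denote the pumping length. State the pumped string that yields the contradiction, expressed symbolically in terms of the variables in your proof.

Assume L is regular; let p be its pumping constant.
Choose w = a^p b^{p+p!}. Since p ≠ p+p!, w ∈ L; and |w| ≥ p.
The pumping lemma gives a decomposition w = xyz where |xy| ≤ p and y is nonempty.
Because |xy| ≤ p and w begins with p copies of a, we have y = a^k with 1 ≤ k ≤ p.
Since 1 ≤ k ≤ p, k divides p!; set t = 1 + p!/k. Then xy^t z has p + (p!/k)·k = p + p! copies of a. Now the a-count equals the b-count, so i ≠ j fails. So xy^t z = a^{p+p!} b^{p+p!} ∉ L.
This contradicts the pumping lemma, so L is not regular.

a^{p+p!} b^{p+p!}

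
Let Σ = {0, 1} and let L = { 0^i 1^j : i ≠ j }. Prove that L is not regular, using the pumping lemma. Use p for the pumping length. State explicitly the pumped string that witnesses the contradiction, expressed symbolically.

Assume L is regular; let p be its pumping constant.
Choose w = 0^p 1^{p+p!}. Since p ≠ p+p!, w ∈ L; and |w| ≥ p.
By the pumping lemma, w = xyz with |xy| ≤ p and y is nonempty.
The first p characters of w are 0's, so xy (and hence y) consists only of 0's. Write y = 0^k, 1 ≤ k ≤ p.
Since 1 ≤ k ≤ p, k divides p!; set t = 1 + p!/k. Then xy^t z has p + (p!/k)·k = p + p! copies of 0. Now the 0-count equals the 1-count, so i ≠ j fails. So xy^t z = 0^{p+p!} 1^{p+p!} ∉ L.
Contradiction. Therefore L is not regular.

0^{p+p!} 1^{p+p!}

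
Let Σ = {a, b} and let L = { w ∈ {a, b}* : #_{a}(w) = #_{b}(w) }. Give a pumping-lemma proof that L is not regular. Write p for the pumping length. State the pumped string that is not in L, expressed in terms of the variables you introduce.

Suppose for contradiction that L is regular, and let p be the pumping length.
Choose w = a^p b^p ∈ L with |w| = 2p ≥ p.
By the pumping lemma, w = xyz with |xy| ≤ p and |y| > 0.
Because |xy| ≤ p and w begins with p copies of a, we have y = a^k with 1 ≤ k ≤ p.
Pump with i = 2: xy^2z = a^{p+k} b^p has p+k occurrences of a but only p of b. Since k ≥ 1 the counts differ, so xy^2z ∉ L.
Contradiction. Therefore L is not regular.

a^{p+k} b^p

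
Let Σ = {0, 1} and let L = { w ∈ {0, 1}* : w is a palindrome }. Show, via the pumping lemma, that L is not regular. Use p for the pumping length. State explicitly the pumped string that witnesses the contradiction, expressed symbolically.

0^{p+k} 1 0^p

Suppose for contradiction that L is regular, and let p be the pumping length.
Take w = 0^p 1 0^p, a palindrome of length 2p+1 ≥ p.
Write w = xyz as guaranteed by the lemma, with |xy| ≤ p and |y| ≥ 1.
Since the first p symbols of w are all 0's and |xy| ≤ p, y lies entirely in the leading 0-block: y = 0^k for some k with 1 ≤ k ≤ p.
Pump with i = 2: xy^2z = 0^{p+k} 1 0^p. Its reverse is 0^p 1 0^{p+k}, which differs from xy^2z since k ≥ 1. So xy^2z is not a palindrome and xy^2z ∉ L.
This contradicts the pumping lemma, so L is not regular.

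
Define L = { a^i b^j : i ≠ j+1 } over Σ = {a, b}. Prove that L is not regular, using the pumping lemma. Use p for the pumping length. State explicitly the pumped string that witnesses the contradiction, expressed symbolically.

a^{p+p!} b^{p+p!-1}

Toward a contradiction, assume L is regular with pumping length p.
Choose w = a^p b^{p+p!-1}. Since p ≠ (p+p!-1)+1 = p+p!, w ∈ L; and |w| ≥ p.
The pumping lemma gives a decomposition w = xyz where |xy| ≤ p and y is nonempty.
Because |xy| ≤ p and w begins with p copies of a, we have y = a^k with 1 ≤ k ≤ p.
Since 1 ≤ k ≤ p, k divides p!; set t = 1 + p!/k. Then xy^t z has p + (p!/k)·k = p + p! copies of a. Now the a-count is p+p! and (b-count)+1 = (p+p!-1)+1 = p+p!, so i ≠ j+1 fails. So xy^t z = a^{p+p!} b^{p+p!-1} ∉ L.
This contradicts the pumping lemma, so L is not regular.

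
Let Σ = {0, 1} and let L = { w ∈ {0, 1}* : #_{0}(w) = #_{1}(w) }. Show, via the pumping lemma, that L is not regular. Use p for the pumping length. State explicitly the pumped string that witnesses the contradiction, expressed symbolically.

0^{p+k} 1^p

Suppose for contradiction that L is regular, and let p be the pumping length.
Choose w = 0^p 1^p ∈ L with |w| = 2p ≥ p.
The pumping lemma gives a decomposition w = xyz where |xy| ≤ p and y is nonempty.
Since the first p symbols of w are all 0's and |xy| ≤ p, y lies entirely in the leading 0-block: y = 0^k for some k with 1 ≤ k ≤ p.
Pump with i = 2: xy^2z = 0^{p+k} 1^p has p+k occurrences of 0 but only p of 1. Since k ≥ 1 the counts differ, so xy^2z ∉ L.
This is a contradiction; hence L is not regular.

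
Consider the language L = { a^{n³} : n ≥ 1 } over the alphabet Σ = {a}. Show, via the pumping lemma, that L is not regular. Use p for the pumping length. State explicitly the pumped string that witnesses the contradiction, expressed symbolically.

Assume L is regular; let p be its pumping constant.
Take w = a^{p³} ∈ L with |w| = p³ ≥ p.
By the pumping lemma, w = xyz with |xy| ≤ p and y is nonempty.
Then y = a^k for some k with 1 ≤ k ≤ p.
Pump with i = 2: xy^2z = a^{p³+k}. Since 1 ≤ k ≤ p, p³ < p³+k ≤ p³+p < p³+3p²+3p+1 = (p+1)³, so p³+k is not a perfect cube. So xy^2z ∉ L.
This contradicts the pumping lemma, so L is not regular.

a^{p³+k}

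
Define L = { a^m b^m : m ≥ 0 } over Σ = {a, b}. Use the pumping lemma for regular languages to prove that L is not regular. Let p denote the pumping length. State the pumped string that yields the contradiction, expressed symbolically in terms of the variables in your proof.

Assume L is regular; let p be its pumping constant.
Let w = a^p b^p ∈ L; note |w| = 2p ≥ p.
The pumping lemma gives a decomposition w = xyz where |xy| ≤ p and y is nonempty.
Since the first p symbols of w are all a's and |xy| ≤ p, y lies entirely in the leading a-block: y = a^k for some k with 1 ≤ k ≤ p.
Pump with i = 2: xy^2z = a^{p+k} b^p. For this to lie in L we would need p = p+k, which forces k = 0. But k ≥ 1, so xy^2z ∉ L.
Contradiction. Therefore L is not regular.

a^{p+k} b^p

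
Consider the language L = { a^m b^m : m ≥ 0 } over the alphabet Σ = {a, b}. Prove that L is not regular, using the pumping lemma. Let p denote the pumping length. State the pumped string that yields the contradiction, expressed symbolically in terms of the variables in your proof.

a^{p+k} b^p

Assume L is regular. Let p be the pumping length given by the pumping lemma.
Let w = a^p b^p ∈ L; note |w| = 2p ≥ p.
By the pumping lemma, w = xyz with |xy| ≤ p and |y| > 0.
Because |xy| ≤ p and w begins with p copies of a, we have y = a^k with 1 ≤ k ≤ p.
Pump with i = 2: xy^2z = a^{p+k} b^p. For this to lie in L we would need p = p+k, which forces k = 0. But k ≥ 1, so xy^2z ∉ L.
This contradicts the pumping lemma, so L is not regular.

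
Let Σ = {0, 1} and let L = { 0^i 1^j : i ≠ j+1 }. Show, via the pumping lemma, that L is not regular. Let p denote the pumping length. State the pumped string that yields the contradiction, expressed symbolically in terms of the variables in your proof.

Toward a contradiction, assume L is regular with pumping length p.
Choose w = 0^p 1^{p+p!-1}. Since p ≠ (p+p!-1)+1 = p+p!, w ∈ L; and |w| ≥ p.
The pumping lemma gives a decomposition w = xyz where |xy| ≤ p and |y| ≥ 1.
The first p characters of w are 0's, so xy (and hence y) consists only of 0's. Write y = 0^k, 1 ≤ k ≤ p.
Since 1 ≤ k ≤ p, k divides p!; set t = 1 + p!/k. Then xy^t z has p + (p!/k)·k = p + p! copies of 0. Now the 0-count is p+p! and (1-count)+1 = (p+p!-1)+1 = p+p!, so i ≠ j+1 fails. So xy^t z = 0^{p+p!} 1^{p+p!-1} ∉ L.
This is a contradiction; hence L is not regular.

0^{p+p!} 1^{p+p!-1}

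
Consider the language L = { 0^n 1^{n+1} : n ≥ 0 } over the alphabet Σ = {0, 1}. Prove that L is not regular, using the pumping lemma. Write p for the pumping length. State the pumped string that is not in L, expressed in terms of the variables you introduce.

0^{p+k} 1^{p+1}

Assume L is regular; let p be its pumping constant.
Let w = 0^p 1^{p+1} ∈ L; note |w| = 2p+1 ≥ p.
By the pumping lemma, w = xyz with |xy| ≤ p and y is nonempty.
Since the first p symbols of w are all 0's and |xy| ≤ p, y lies entirely in the leading 0-block: y = 0^k for some k with 1 ≤ k ≤ p.
Pump with i = 2: xy^2z = 0^{p+k} 1^{p+1}. For this to lie in L we would need p+1 = (p+k)+1, which forces k = 0. But k ≥ 1, so xy^2z ∉ L.
Contradiction. Therefore L is not regular.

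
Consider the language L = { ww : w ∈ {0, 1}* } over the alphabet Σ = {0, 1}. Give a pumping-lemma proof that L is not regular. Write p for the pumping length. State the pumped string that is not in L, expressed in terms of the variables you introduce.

Toward a contradiction, assume L is regular with pumping length p.
Take w = 0^p 1^p 0^p 1^p = uu where u = 0^p1^p; then w ∈ L and |w| = 4p ≥ p.
The pumping lemma gives a decomposition w = xyz where |xy| ≤ p and |y| > 0.
Since the first p symbols of w are all 0's and |xy| ≤ p, y lies entirely in the leading 0-block: y = 0^k for some k with 1 ≤ k ≤ p.
Pump with i = 2: xy^2z = 0^{p+k} 1^p 0^p 1^p, of length 4p+k. Suppose this equals vv. The string starts with 0 and ends with 1, so v does too; thus the boundary between the two copies of v is a 1→0 transition. There is exactly one such transition, at position 2p+k, so |v| = 2p+k and |vv| = 4p+2k ≠ 4p+k since k ≥ 1. So xy^2z ∉ L.
This is a contradiction; hence L is not regular.

0^{p+k} 1^p 0^p 1^p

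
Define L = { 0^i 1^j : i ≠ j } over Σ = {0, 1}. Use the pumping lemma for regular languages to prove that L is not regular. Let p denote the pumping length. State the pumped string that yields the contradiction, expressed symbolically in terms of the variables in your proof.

Toward a contradiction, assume L is regular with pumping length p.
Choose w = 0^p 1^{p+p!}. Since p ≠ p+p!, w ∈ L; and |w| ≥ p.
Write w = xyz as guaranteed by the lemma, with |xy| ≤ p and |y| > 0.
Since the first p symbols of w are all 0's and |xy| ≤ p, y lies entirely in the leading 0-block: y = 0^k for some k with 1 ≤ k ≤ p.
Since 1 ≤ k ≤ p, k divides p!; set t = 1 + p!/k. Then xy^t z has p + (p!/k)·k = p + p! copies of 0. Now the 0-count equals the 1-count, so i ≠ j fails. So xy^t z = 0^{p+p!} 1^{p+p!} ∉ L.
Contradiction. Therefore L is not regular.

0^{p+p!} 1^{p+p!}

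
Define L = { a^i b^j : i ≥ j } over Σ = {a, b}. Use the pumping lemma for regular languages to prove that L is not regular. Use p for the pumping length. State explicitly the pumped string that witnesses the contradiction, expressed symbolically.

Suppose for contradiction that L is regular, and let p be the pumping length.
Choose w = a^p b^p ∈ L, with |w| = 2p ≥ p.
By the pumping lemma, w = xyz with |xy| ≤ p and |y| > 0.
Because |xy| ≤ p and w begins with p copies of a, we have y = a^k with 1 ≤ k ≤ p.
Consider xy^0z = xz = a^{p-k} b^p. Since k ≥ 1, the a-count p-k is less than p, so i ≥ j fails; thus xz ∉ L.
This is a contradiction; hence L is not regular.

a^{p-k} b^p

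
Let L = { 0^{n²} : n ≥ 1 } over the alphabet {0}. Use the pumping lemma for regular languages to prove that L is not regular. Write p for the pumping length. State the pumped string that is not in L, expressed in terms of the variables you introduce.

0^{p²+k}

Toward a contradiction, assume L is regular with pumping length p.
Take w = 0^{p²} ∈ L with |w| = p² ≥ p.
The pumping lemma gives a decomposition w = xyz where |xy| ≤ p and y is nonempty.
Then y = 0^k for some k with 1 ≤ k ≤ p.
Pump with i = 2: xy^2z = 0^{p²+k}. Since 1 ≤ k ≤ p, p² < p²+k ≤ p²+p < (p+1)², so p²+k lies strictly between consecutive squares and is not a perfect square. So xy^2z ∉ L.
This is a contradiction; hence L is not regular.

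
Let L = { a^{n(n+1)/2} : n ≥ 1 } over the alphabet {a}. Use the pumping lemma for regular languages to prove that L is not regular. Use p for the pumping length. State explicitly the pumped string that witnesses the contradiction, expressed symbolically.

a^{p(p+1)/2+k}

Suppose for contradiction that L is regular, and let p be the pumping length.
Take w = a^{p(p+1)/2} ∈ L with |w| = p(p+1)/2 ≥ p.
The pumping lemma gives a decomposition w = xyz where |xy| ≤ p and |y| ≥ 1.
Then y = a^k for some k with 1 ≤ k ≤ p.
Pump with i = 2: xy^2z = a^{p(p+1)/2+k}. Since 1 ≤ k ≤ p, p(p+1)/2 < p(p+1)/2+k ≤ p(p+1)/2+p < (p+1)(p+2)/2, so p(p+1)/2+k is strictly between consecutive triangular numbers. So xy^2z ∉ L.
This contradicts the pumping lemma, so L is not regular.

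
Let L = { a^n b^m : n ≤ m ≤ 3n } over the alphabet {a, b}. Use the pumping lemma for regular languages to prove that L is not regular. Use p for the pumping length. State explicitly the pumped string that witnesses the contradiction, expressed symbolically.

Assume L is regular. Let p be the pumping length given by the pumping lemma.
Take w = a^p b^p ∈ L (since p ≤ p ≤ 3p), with |w| = 2p ≥ p.
By the pumping lemma, w = xyz with |xy| ≤ p and |y| > 0.
Since the first p symbols of w are all a's and |xy| ≤ p, y lies entirely in the leading a-block: y = a^k for some k with 1 ≤ k ≤ p.
Pump with i = 2: xy^2z = a^{p+k} b^p. Now n = p+k > p = m, so the condition n ≤ m fails. Thus xy^2z ∉ L.
This contradicts the pumping lemma, so L is not regular.

a^{p+k} b^p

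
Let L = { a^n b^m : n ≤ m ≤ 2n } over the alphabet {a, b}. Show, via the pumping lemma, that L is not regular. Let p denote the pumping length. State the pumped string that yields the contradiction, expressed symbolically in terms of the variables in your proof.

Assume L is regular; let p be its pumping constant.
Take w = a^p b^p ∈ L (since p ≤ p ≤ 2p), with |w| = 2p ≥ p.
Write w = xyz as guaranteed by the lemma, with |xy| ≤ p and |y| > 0.
Because |xy| ≤ p and w begins with p copies of a, we have y = a^k with 1 ≤ k ≤ p.
Pump with i = 2: xy^2z = a^{p+k} b^p. Now n = p+k > p = m, so the condition n ≤ m fails. Thus xy^2z ∉ L.
This is a contradiction; hence L is not regular.

a^{p+k} b^p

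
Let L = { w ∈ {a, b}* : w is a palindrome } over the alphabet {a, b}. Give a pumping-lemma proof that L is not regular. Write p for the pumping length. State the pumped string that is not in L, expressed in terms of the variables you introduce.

Assume L is regular. Let p be the pumping length given by the pumping lemma.
Take w = a^p b a^p, a palindrome of length 2p+1 ≥ p.
The pumping lemma gives a decomposition w = xyz where |xy| ≤ p and y is nonempty.
Since the first p symbols of w are all a's and |xy| ≤ p, y lies entirely in the leading a-block: y = a^k for some k with 1 ≤ k ≤ p.
Pump with i = 2: xy^2z = a^{p+k} b a^p. Its reverse is a^p b a^{p+k}, which differs from xy^2z since k ≥ 1. So xy^2z is not a palindrome and xy^2z ∉ L.
This contradicts the pumping lemma, so L is not regular.

a^{p+k} b a^p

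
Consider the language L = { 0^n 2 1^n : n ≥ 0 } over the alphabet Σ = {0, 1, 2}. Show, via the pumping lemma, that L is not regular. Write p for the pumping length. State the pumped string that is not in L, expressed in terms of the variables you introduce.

0^{p+k} 2 1^p

Assume L is regular. Let p be the pumping length given by the pumping lemma.
Take w = 0^p 2 1^p ∈ L with |w| = 2p+1 ≥ p.
By the pumping lemma, w = xyz with |xy| ≤ p and y is nonempty.
Because |xy| ≤ p and w begins with p copies of 0, we have y = 0^k with 1 ≤ k ≤ p.
Pump with i = 2: xy^2z = 0^{p+k} 2 1^p, which would require p+k = p. But k ≥ 1, so xy^2z ∉ L.
This contradicts the pumping lemma, so L is not regular.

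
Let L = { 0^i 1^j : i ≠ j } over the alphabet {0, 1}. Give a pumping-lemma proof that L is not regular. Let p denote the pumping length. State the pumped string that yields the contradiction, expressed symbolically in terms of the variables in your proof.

Assume L is regular; let p be its pumping constant.
Choose w = 0^p 1^{p+p!}. Since p ≠ p+p!, w ∈ L; and |w| ≥ p.
The pumping lemma gives a decomposition w = xyz where |xy| ≤ p and |y| > 0.
Since the first p symbols of w are all 0's and |xy| ≤ p, y lies entirely in the leading 0-block: y = 0^k for some k with 1 ≤ k ≤ p.
Since 1 ≤ k ≤ p, k divides p!; set t = 1 + p!/k. Then xy^t z has p + (p!/k)·k = p + p! copies of 0. Now the 0-count equals the 1-count, so i ≠ j fails. So xy^t z = 0^{p+p!} 1^{p+p!} ∉ L.
This is a contradiction; hence L is not regular.

0^{p+p!} 1^{p+p!}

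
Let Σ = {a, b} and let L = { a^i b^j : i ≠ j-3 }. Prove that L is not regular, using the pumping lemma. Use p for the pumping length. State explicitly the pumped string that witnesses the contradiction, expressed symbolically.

a^{p+p!} b^{p+p!+3}

Toward a contradiction, assume L is regular with pumping length p.
Choose w = a^p b^{p+p!+3}. Since p ≠ (p+p!+3)-3 = p+p!, w ∈ L; and |w| ≥ p.
The pumping lemma gives a decomposition w = xyz where |xy| ≤ p and |y| ≥ 1.
Since the first p symbols of w are all a's and |xy| ≤ p, y lies entirely in the leading a-block: y = a^k for some k with 1 ≤ k ≤ p.
Since 1 ≤ k ≤ p, k divides p!; set t = 1 + p!/k. Then xy^t z has p + (p!/k)·k = p + p! copies of a. Now the a-count is p+p! and (b-count)-3 = (p+p!+3)-3 = p+p!, so i ≠ j-3 fails. So xy^t z = a^{p+p!} b^{p+p!+3} ∉ L.
This contradicts the pumping lemma, so L is not regular.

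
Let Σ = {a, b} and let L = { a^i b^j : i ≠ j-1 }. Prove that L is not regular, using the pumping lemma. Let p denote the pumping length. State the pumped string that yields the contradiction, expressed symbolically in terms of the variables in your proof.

Suppose for contradiction that L is regular, and let p be the pumping length.
Choose w = a^p b^{p+p!+1}. Since p ≠ (p+p!+1)-1 = p+p!, w ∈ L; and |w| ≥ p.
By the pumping lemma, w = xyz with |xy| ≤ p and |y| ≥ 1.
The first p characters of w are a's, so xy (and hence y) consists only of a's. Write y = a^k, 1 ≤ k ≤ p.
Since 1 ≤ k ≤ p, k divides p!; set t = 1 + p!/k. Then xy^t z has p + (p!/k)·k = p + p! copies of a. Now the a-count is p+p! and (b-count)-1 = (p+p!+1)-1 = p+p!, so i ≠ j-1 fails. So xy^t z = a^{p+p!} b^{p+p!+1} ∉ L.
This is a contradiction; hence L is not regular.

a^{p+p!} b^{p+p!+1}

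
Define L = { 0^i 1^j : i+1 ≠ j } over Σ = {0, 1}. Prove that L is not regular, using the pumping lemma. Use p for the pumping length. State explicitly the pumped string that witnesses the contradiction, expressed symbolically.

Suppose for contradiction that L is regular, and let p be the pumping length.
Choose w = 0^p 1^{p+p!+1}. Since p ≠ (p+p!+1)-1 = p+p!, w ∈ L; and |w| ≥ p.
Write w = xyz as guaranteed by the lemma, with |xy| ≤ p and y is nonempty.
Since the first p symbols of w are all 0's and |xy| ≤ p, y lies entirely in the leading 0-block: y = 0^k for some k with 1 ≤ k ≤ p.
Since 1 ≤ k ≤ p, k divides p!; set t = 1 + p!/k. Then xy^t z has p + (p!/k)·k = p + p! copies of 0. Now the 0-count is p+p! and (1-count)-1 = (p+p!+1)-1 = p+p!, so i+1 ≠ j fails. So xy^t z = 0^{p+p!} 1^{p+p!+1} ∉ L.
This contradicts the pumping lemma, so L is not regular.

0^{p+p!} 1^{p+p!+1}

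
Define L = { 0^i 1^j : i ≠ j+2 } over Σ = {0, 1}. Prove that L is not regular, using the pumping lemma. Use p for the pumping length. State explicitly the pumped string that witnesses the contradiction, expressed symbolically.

0^{p+p!} 1^{p+p!-2}

Suppose for contradiction that L is regular, and let p be the pumping length.
Choose w = 0^p 1^{p+p!-2}. Since p ≠ (p+p!-2)+2 = p+p!, w ∈ L; and |w| ≥ p.
The pumping lemma gives a decomposition w = xyz where |xy| ≤ p and y is nonempty.
Because |xy| ≤ p and w begins with p copies of 0, we have y = 0^k with 1 ≤ k ≤ p.
Since 1 ≤ k ≤ p, k divides p!; set t = 1 + p!/k. Then xy^t z has p + (p!/k)·k = p + p! copies of 0. Now the 0-count is p+p! and (1-count)+2 = (p+p!-2)+2 = p+p!, so i ≠ j+2 fails. So xy^t z = 0^{p+p!} 1^{p+p!-2} ∉ L.
This contradicts the pumping lemma, so L is not regular.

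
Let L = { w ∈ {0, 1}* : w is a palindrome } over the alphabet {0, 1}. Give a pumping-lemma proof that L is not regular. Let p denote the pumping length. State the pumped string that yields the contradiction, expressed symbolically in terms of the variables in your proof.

Suppose for contradiction that L is regular, and let p be the pumping length.
Take w = 0^p 1 0^p, a palindrome of length 2p+1 ≥ p.
Write w = xyz as guaranteed by the lemma, with |xy| ≤ p and |y| > 0.
The first p characters of w are 0's, so xy (and hence y) consists only of 0's. Write y = 0^k, 1 ≤ k ≤ p.
Pump with i = 2: xy^2z = 0^{p+k} 1 0^p. Its reverse is 0^p 1 0^{p+k}, which differs from xy^2z since k ≥ 1. So xy^2z is not a palindrome and xy^2z ∉ L.
This contradicts the pumping lemma, so L is not regular.

0^{p+k} 1 0^p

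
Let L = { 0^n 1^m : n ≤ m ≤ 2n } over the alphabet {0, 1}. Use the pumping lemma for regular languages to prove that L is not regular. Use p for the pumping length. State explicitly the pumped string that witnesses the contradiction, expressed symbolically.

0^{p+k} 1^p

Toward a contradiction, assume L is regular with pumping length p.
Take w = 0^p 1^p ∈ L (since p ≤ p ≤ 2p), with |w| = 2p ≥ p.
By the pumping lemma, w = xyz with |xy| ≤ p and |y| ≥ 1.
The first p characters of w are 0's, so xy (and hence y) consists only of 0's. Write y = 0^k, 1 ≤ k ≤ p.
Pump with i = 2: xy^2z = 0^{p+k} 1^p. Now n = p+k > p = m, so the condition n ≤ m fails. Thus xy^2z ∉ L.
This is a contradiction; hence L is not regular.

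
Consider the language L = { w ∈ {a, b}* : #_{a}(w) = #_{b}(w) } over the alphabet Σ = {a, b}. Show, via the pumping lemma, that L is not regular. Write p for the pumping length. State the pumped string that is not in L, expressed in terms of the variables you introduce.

Assume L is regular. Let p be the pumping length given by the pumping lemma.
Choose w = a^p b^p ∈ L with |w| = 2p ≥ p.
The pumping lemma gives a decomposition w = xyz where |xy| ≤ p and |y| ≥ 1.
Since the first p symbols of w are all a's and |xy| ≤ p, y lies entirely in the leading a-block: y = a^k for some k with 1 ≤ k ≤ p.
Pump with i = 2: xy^2z = a^{p+k} b^p has p+k occurrences of a but only p of b. Since k ≥ 1 the counts differ, so xy^2z ∉ L.
This contradicts the pumping lemma, so L is not regular.

a^{p+k} b^p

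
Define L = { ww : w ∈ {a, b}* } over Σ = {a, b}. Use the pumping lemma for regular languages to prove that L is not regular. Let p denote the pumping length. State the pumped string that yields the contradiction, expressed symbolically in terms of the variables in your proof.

Toward a contradiction, assume L is regular with pumping length p.
Take w = a^p b^p a^p b^p = uu where u = a^pb^p; then w ∈ L and |w| = 4p ≥ p.
Write w = xyz as guaranteed by the lemma, with |xy| ≤ p and |y| > 0.
Because |xy| ≤ p and w begins with p copies of a, we have y = a^k with 1 ≤ k ≤ p.
Pump with i = 2: xy^2z = a^{p+k} b^p a^p b^p, of length 4p+k. Suppose this equals vv. The string starts with a and ends with b, so v does too; thus the boundary between the two copies of v is a b→a transition. There is exactly one such transition, at position 2p+k, so |v| = 2p+k and |vv| = 4p+2k ≠ 4p+k since k ≥ 1. So xy^2z ∉ L.
Contradiction. Therefore L is not regular.

a^{p+k} b^p a^p b^p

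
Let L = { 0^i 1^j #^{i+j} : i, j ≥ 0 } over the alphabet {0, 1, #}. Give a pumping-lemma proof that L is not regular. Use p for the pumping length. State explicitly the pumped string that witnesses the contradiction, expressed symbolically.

Toward a contradiction, assume L is regular with pumping length p.
Take w = 0^p 1^p #^{2p} ∈ L (with i=j=p, i+j=2p), |w| = 4p ≥ p.
The pumping lemma gives a decomposition w = xyz where |xy| ≤ p and y is nonempty.
Because |xy| ≤ p and w begins with p copies of 0, we have y = 0^k with 1 ≤ k ≤ p.
Consider xy^2z = 0^{p+k} 1^p #^{2p}. Now the 0- and 1-counts sum to 2p+k, but the #-count is 2p ≠ 2p+k. So xy^2z ∉ L.
Contradiction. Therefore L is not regular.

0^{p+k} 1^p #^{2p}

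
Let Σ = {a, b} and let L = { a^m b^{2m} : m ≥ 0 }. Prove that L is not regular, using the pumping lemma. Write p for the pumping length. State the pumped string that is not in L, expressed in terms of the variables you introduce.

a^{p+k} b^{2p}

Toward a contradiction, assume L is regular with pumping length p.
Take w = a^p b^{2p}. Then w ∈ L and |w| = 3p ≥ p.
By the pumping lemma, w = xyz with |xy| ≤ p and |y| ≥ 1.
Since the first p symbols of w are all a's and |xy| ≤ p, y lies entirely in the leading a-block: y = a^k for some k with 1 ≤ k ≤ p.
Pump with i = 2: xy^2z = a^{p+k} b^{2p}. For this to lie in L we would need 2p = 2(p+k), which forces k = 0. But k ≥ 1, so xy^2z ∉ L.
Contradiction. Therefore L is not regular.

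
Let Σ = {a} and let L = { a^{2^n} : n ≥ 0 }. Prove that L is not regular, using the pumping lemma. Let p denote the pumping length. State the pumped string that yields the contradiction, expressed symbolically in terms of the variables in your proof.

Assume L is regular. Let p be the pumping length given by the pumping lemma.
Take w = a^{2^p} ∈ L with |w| = 2^p ≥ p.
The pumping lemma gives a decomposition w = xyz where |xy| ≤ p and y is nonempty.
Then y = a^k for some k with 1 ≤ k ≤ p.
Pump with i = 2: xy^2z = a^{2^p+k}. Since 1 ≤ k ≤ p < 2^p, we have 2^p < 2^p+k < 2^{p+1}, so 2^p+k is not a power of 2. So xy^2z ∉ L.
This contradicts the pumping lemma, so L is not regular.

a^{2^p+k}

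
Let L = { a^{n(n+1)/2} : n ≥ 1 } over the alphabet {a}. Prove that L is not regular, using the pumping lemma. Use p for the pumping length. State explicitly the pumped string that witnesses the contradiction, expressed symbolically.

a^{p(p+1)/2+k}

Assume L is regular; let p be its pumping constant.
Take w = a^{p(p+1)/2} ∈ L with |w| = p(p+1)/2 ≥ p.
Write w = xyz as guaranteed by the lemma, with |xy| ≤ p and y is nonempty.
Then y = a^k for some k with 1 ≤ k ≤ p.
Pump with i = 2: xy^2z = a^{p(p+1)/2+k}. Since 1 ≤ k ≤ p, p(p+1)/2 < p(p+1)/2+k ≤ p(p+1)/2+p < (p+1)(p+2)/2, so p(p+1)/2+k is strictly between consecutive triangular numbers. So xy^2z ∉ L.
This contradicts the pumping lemma, so L is not regular.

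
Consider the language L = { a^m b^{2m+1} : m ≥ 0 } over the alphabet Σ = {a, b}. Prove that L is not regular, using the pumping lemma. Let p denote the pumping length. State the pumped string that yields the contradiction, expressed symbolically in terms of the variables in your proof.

a^{p+k} b^{2p+1}

Assume L is regular; let p be its pumping constant.
Choose w = a^p b^{2p+1}, which is in L with |w| = 3p+1 ≥ p.
The pumping lemma gives a decomposition w = xyz where |xy| ≤ p and y is nonempty.
Because |xy| ≤ p and w begins with p copies of a, we have y = a^k with 1 ≤ k ≤ p.
Pump with i = 2: xy^2z = a^{p+k} b^{2p+1}. For this to lie in L we would need 2p+1 = 2(p+k)+1, which forces k = 0. But k ≥ 1, so xy^2z ∉ L.
Contradiction. Therefore L is not regular.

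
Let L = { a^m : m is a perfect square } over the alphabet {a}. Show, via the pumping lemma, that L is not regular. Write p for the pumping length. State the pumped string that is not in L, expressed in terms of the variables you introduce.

Assume L is regular; let p be its pumping constant.
Take w = a^{p²} ∈ L with |w| = p² ≥ p.
By the pumping lemma, w = xyz with |xy| ≤ p and |y| ≥ 1.
Then y = a^k for some k with 1 ≤ k ≤ p.
Pump with i = 2: xy^2z = a^{p²+k}. Since 1 ≤ k ≤ p, p² < p²+k ≤ p²+p < (p+1)², so p²+k lies strictly between consecutive squares and is not a perfect square. So xy^2z ∉ L.
Contradiction. Therefore L is not regular.

a^{p²+k}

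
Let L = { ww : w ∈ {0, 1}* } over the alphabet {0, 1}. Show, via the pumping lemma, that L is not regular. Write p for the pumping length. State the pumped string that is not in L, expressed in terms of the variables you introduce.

0^{p+k} 1^p 0^p 1^p

Toward a contradiction, assume L is regular with pumping length p.
Take w = 0^p 1^p 0^p 1^p = uu where u = 0^p1^p; then w ∈ L and |w| = 4p ≥ p.
By the pumping lemma, w = xyz with |xy| ≤ p and y is nonempty.
The first p characters of w are 0's, so xy (and hence y) consists only of 0's. Write y = 0^k, 1 ≤ k ≤ p.
Pump with i = 2: xy^2z = 0^{p+k} 1^p 0^p 1^p, of length 4p+k. Suppose this equals vv. The string starts with 0 and ends with 1, so v does too; thus the boundary between the two copies of v is a 1→0 transition. There is exactly one such transition, at position 2p+k, so |v| = 2p+k and |vv| = 4p+2k ≠ 4p+k since k ≥ 1. So xy^2z ∉ L.
Contradiction. Therefore L is not regular.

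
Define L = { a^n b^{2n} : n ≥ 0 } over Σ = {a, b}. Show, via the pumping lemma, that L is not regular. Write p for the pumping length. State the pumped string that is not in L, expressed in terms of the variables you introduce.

Assume L is regular. Let p be the pumping length given by the pumping lemma.
Choose w = a^p b^{2p}, which is in L with |w| = 3p ≥ p.
The pumping lemma gives a decomposition w = xyz where |xy| ≤ p and y is nonempty.
Because |xy| ≤ p and w begins with p copies of a, we have y = a^k with 1 ≤ k ≤ p.
Pump with i = 2: xy^2z = a^{p+k} b^{2p}. For this to lie in L we would need 2p = 2(p+k), which forces k = 0. But k ≥ 1, so xy^2z ∉ L.
Contradiction. Therefore L is not regular.

a^{p+k} b^{2p}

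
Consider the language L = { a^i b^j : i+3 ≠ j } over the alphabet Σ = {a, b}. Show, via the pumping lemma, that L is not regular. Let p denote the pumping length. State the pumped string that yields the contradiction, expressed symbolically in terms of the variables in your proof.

a^{p+p!} b^{p+p!+3}

Assume L is regular; let p be its pumping constant.
Choose w = a^p b^{p+p!+3}. Since p ≠ (p+p!+3)-3 = p+p!, w ∈ L; and |w| ≥ p.
The pumping lemma gives a decomposition w = xyz where |xy| ≤ p and y is nonempty.
Because |xy| ≤ p and w begins with p copies of a, we have y = a^k with 1 ≤ k ≤ p.
Since 1 ≤ k ≤ p, k divides p!; set t = 1 + p!/k. Then xy^t z has p + (p!/k)·k = p + p! copies of a. Now the a-count is p+p! and (b-count)-3 = (p+p!+3)-3 = p+p!, so i+3 ≠ j fails. So xy^t z = a^{p+p!} b^{p+p!+3} ∉ L.
This is a contradiction; hence L is not regular.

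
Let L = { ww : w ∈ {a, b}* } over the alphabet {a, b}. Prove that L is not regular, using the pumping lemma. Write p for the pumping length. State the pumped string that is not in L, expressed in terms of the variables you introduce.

Assume L is regular; let p be its pumping constant.
Take w = a^p b^p a^p b^p = uu where u = a^pb^p; then w ∈ L and |w| = 4p ≥ p.
The pumping lemma gives a decomposition w = xyz where |xy| ≤ p and |y| ≥ 1.
Since the first p symbols of w are all a's and |xy| ≤ p, y lies entirely in the leading a-block: y = a^k for some k with 1 ≤ k ≤ p.
Pump with i = 2: xy^2z = a^{p+k} b^p a^p b^p, of length 4p+k. Suppose this equals vv. The string starts with a and ends with b, so v does too; thus the boundary between the two copies of v is a b→a transition. There is exactly one such transition, at position 2p+k, so |v| = 2p+k and |vv| = 4p+2k ≠ 4p+k since k ≥ 1. So xy^2z ∉ L.
Contradiction. Therefore L is not regular.

a^{p+k} b^p a^p b^p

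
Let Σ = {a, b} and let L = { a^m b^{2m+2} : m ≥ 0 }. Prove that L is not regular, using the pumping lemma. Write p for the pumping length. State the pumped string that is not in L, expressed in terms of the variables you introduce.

Assume L is regular. Let p be the pumping length given by the pumping lemma.
Take w = a^p b^{2p+2}. Then w ∈ L and |w| = 3p+2 ≥ p.
The pumping lemma gives a decomposition w = xyz where |xy| ≤ p and |y| ≥ 1.
Since the first p symbols of w are all a's and |xy| ≤ p, y lies entirely in the leading a-block: y = a^k for some k with 1 ≤ k ≤ p.
Pump with i = 2: xy^2z = a^{p+k} b^{2p+2}. For this to lie in L we would need 2p+2 = 2(p+k)+2, which forces k = 0. But k ≥ 1, so xy^2z ∉ L.
This is a contradiction; hence L is not regular.

a^{p+k} b^{2p+2}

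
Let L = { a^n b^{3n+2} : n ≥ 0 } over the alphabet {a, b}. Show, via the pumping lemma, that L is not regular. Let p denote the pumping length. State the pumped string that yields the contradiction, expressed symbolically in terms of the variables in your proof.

Assume L is regular. Let p be the pumping length given by the pumping lemma.
Choose w = a^p b^{3p+2}, which is in L with |w| = 4p+2 ≥ p.
By the pumping lemma, w = xyz with |xy| ≤ p and |y| ≥ 1.
Since the first p symbols of w are all a's and |xy| ≤ p, y lies entirely in the leading a-block: y = a^k for some k with 1 ≤ k ≤ p.
Pump with i = 2: xy^2z = a^{p+k} b^{3p+2}. For this to lie in L we would need 3p+2 = 3(p+k)+2, which forces k = 0. But k ≥ 1, so xy^2z ∉ L.
This is a contradiction; hence L is not regular.

a^{p+k} b^{3p+2}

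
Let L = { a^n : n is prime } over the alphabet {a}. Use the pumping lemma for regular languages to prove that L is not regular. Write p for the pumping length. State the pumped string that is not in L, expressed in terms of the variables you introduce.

a^{q(1+k)}

Suppose for contradiction that L is regular, and let p be the pumping length.
Let q be a prime with q ≥ p+2 (infinitely many primes exist), and take w = a^q ∈ L with |w| = q ≥ p.
Write w = xyz as guaranteed by the lemma, with |xy| ≤ p and |y| > 0.
Then y = a^k for some k with 1 ≤ k ≤ p.
Since 1 ≤ k ≤ p, |xz| = q-k. Pump with i = q+1: |xy^{q+1}z| = (q-k)+(q+1)k = q+qk = q(1+k), which is composite (both factors ≥ 2). So xy^{q+1}z = a^{q(1+k)} ∉ L.
This contradicts the pumping lemma, so L is not regular.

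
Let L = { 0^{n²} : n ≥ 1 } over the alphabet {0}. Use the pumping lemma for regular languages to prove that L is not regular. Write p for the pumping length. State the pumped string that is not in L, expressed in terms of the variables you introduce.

0^{p²+k}

Assume L is regular. Let p be the pumping length given by the pumping lemma.
Take w = 0^{p²} ∈ L with |w| = p² ≥ p.
The pumping lemma gives a decomposition w = xyz where |xy| ≤ p and y is nonempty.
Then y = 0^k for some k with 1 ≤ k ≤ p.
Pump with i = 2: xy^2z = 0^{p²+k}. Since 1 ≤ k ≤ p, p² < p²+k ≤ p²+p < (p+1)², so p²+k lies strictly between consecutive squares and is not a perfect square. So xy^2z ∉ L.
This contradicts the pumping lemma, so L is not regular.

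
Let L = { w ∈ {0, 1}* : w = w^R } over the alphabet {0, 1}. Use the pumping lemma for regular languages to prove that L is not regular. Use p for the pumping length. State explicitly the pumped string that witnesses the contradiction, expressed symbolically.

0^{p+k} 1 0^p

Assume L is regular. Let p be the pumping length given by the pumping lemma.
Take w = 0^p 1 0^p, a palindrome of length 2p+1 ≥ p.
The pumping lemma gives a decomposition w = xyz where |xy| ≤ p and y is nonempty.
Since the first p symbols of w are all 0's and |xy| ≤ p, y lies entirely in the leading 0-block: y = 0^k for some k with 1 ≤ k ≤ p.
Pump with i = 2: xy^2z = 0^{p+k} 1 0^p. Its reverse is 0^p 1 0^{p+k}, which differs from xy^2z since k ≥ 1. So xy^2z is not a palindrome and xy^2z ∉ L.
This is a contradiction; hence L is not regular.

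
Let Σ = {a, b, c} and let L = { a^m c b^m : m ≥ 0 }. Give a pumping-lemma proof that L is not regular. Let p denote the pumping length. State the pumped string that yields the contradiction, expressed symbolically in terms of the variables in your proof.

a^{p+k} c b^p

Toward a contradiction, assume L is regular with pumping length p.
Take w = a^p c b^p ∈ L with |w| = 2p+1 ≥ p.
By the pumping lemma, w = xyz with |xy| ≤ p and |y| ≥ 1.
Because |xy| ≤ p and w begins with p copies of a, we have y = a^k with 1 ≤ k ≤ p.
Pump with i = 2: xy^2z = a^{p+k} c b^p, which would require p+k = p. But k ≥ 1, so xy^2z ∉ L.
This is a contradiction; hence L is not regular.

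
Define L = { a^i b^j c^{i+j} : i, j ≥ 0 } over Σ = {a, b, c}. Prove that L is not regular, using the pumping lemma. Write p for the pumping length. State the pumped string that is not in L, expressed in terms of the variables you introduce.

a^{p+k} b^p c^{2p}

Assume L is regular; let p be its pumping constant.
Take w = a^p b^p c^{2p} ∈ L (with i=j=p, i+j=2p), |w| = 4p ≥ p.
Write w = xyz as guaranteed by the lemma, with |xy| ≤ p and |y| > 0.
Because |xy| ≤ p and w begins with p copies of a, we have y = a^k with 1 ≤ k ≤ p.
Consider xy^2z = a^{p+k} b^p c^{2p}. Now the a- and b-counts sum to 2p+k, but the c-count is 2p ≠ 2p+k. So xy^2z ∉ L.
Contradiction. Therefore L is not regular.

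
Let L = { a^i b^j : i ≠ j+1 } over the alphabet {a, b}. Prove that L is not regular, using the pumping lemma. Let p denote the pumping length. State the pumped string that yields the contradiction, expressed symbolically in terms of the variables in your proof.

a^{p+p!} b^{p+p!-1}

Toward a contradiction, assume L is regular with pumping length p.
Choose w = a^p b^{p+p!-1}. Since p ≠ (p+p!-1)+1 = p+p!, w ∈ L; and |w| ≥ p.
Write w = xyz as guaranteed by the lemma, with |xy| ≤ p and |y| ≥ 1.
Because |xy| ≤ p and w begins with p copies of a, we have y = a^k with 1 ≤ k ≤ p.
Since 1 ≤ k ≤ p, k divides p!; set t = 1 + p!/k. Then xy^t z has p + (p!/k)·k = p + p! copies of a. Now the a-count is p+p! and (b-count)+1 = (p+p!-1)+1 = p+p!, so i ≠ j+1 fails. So xy^t z = a^{p+p!} b^{p+p!-1} ∉ L.
This contradicts the pumping lemma, so L is not regular.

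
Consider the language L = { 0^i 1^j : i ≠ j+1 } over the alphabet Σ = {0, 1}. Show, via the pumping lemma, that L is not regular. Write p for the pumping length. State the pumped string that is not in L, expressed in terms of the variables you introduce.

Toward a contradiction, assume L is regular with pumping length p.
Choose w = 0^p 1^{p+p!-1}. Since p ≠ (p+p!-1)+1 = p+p!, w ∈ L; and |w| ≥ p.
The pumping lemma gives a decomposition w = xyz where |xy| ≤ p and |y| > 0.
Since the first p symbols of w are all 0's and |xy| ≤ p, y lies entirely in the leading 0-block: y = 0^k for some k with 1 ≤ k ≤ p.
Since 1 ≤ k ≤ p, k divides p!; set t = 1 + p!/k. Then xy^t z has p + (p!/k)·k = p + p! copies of 0. Now the 0-count is p+p! and (1-count)+1 = (p+p!-1)+1 = p+p!, so i ≠ j+1 fails. So xy^t z = 0^{p+p!} 1^{p+p!-1} ∉ L.
This contradicts the pumping lemma, so L is not regular.

0^{p+p!} 1^{p+p!-1}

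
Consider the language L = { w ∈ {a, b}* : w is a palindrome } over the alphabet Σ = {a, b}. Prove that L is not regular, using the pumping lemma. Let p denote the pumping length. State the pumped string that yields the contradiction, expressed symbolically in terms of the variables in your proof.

a^{p+k} b a^p

Assume L is regular; let p be its pumping constant.
Take w = a^p b a^p, a palindrome of length 2p+1 ≥ p.
The pumping lemma gives a decomposition w = xyz where |xy| ≤ p and |y| ≥ 1.
The first p characters of w are a's, so xy (and hence y) consists only of a's. Write y = a^k, 1 ≤ k ≤ p.
Pump with i = 2: xy^2z = a^{p+k} b a^p. Its reverse is a^p b a^{p+k}, which differs from xy^2z since k ≥ 1. So xy^2z is not a palindrome and xy^2z ∉ L.
Contradiction. Therefore L is not regular.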